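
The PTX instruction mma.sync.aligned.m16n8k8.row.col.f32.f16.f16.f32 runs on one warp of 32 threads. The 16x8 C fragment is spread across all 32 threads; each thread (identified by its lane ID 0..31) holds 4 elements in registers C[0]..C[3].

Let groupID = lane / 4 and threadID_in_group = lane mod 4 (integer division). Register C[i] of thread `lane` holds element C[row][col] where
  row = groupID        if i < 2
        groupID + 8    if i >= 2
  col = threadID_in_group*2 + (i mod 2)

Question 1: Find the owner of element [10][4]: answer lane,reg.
r: 10->gid=2,r8=1  c: 4->tid=2,i&1=0
L=2*4+2=10  i=1*2+0=2

10,2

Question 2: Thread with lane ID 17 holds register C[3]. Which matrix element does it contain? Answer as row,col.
12,3

L=17->g=17>>2=4, t=17&3=1
[3]->row 4+8=12  col 1·2+1=3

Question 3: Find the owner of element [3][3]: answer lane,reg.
13,1

r:3=>grp=3,rB=0  c:3=>tig=1,lo=1
L=3*4+1=13  i=0*2+1=1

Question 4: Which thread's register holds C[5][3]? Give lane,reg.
21,1

r: 5->gid=5,r8=0  c: 3->tid=1,i&1=1
L=5*4+1=21  i=0*2+1=1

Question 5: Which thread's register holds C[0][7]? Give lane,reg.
r=0->g=0,rb=0  c=7->t=3,b0=1
L=0*4+3=3  i=0*2+1=1

3,1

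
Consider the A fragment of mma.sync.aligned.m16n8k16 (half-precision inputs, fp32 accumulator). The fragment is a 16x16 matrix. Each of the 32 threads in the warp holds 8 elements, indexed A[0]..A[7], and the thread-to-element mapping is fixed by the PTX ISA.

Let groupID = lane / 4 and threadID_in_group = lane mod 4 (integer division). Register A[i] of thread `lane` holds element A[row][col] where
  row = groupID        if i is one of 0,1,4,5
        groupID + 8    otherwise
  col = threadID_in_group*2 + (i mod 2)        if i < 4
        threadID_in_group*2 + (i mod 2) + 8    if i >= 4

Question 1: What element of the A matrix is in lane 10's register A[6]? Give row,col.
10,12

lane 10: grp=2 (10/4), tig=2 (10%4)
i=6: r=2+8=10, c=2*2+0+8=12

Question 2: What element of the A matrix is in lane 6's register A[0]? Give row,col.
lane 6→6/4=1, 6 mod 4=2
i=0  r:1+0→1  c:2·2+0+0→4

1,4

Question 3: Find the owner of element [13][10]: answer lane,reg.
21,6

r=13→G=5,rhi=1  c=10→chi=1,T=1,p=0
L=5*4+1=21  i=1*4+1*2+0=6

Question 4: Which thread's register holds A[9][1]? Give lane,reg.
r=9→G=1,rhi=1  c=1→chi=0,T=0,p=1
L=1*4+0=4  i=0*4+1*2+1=3

4,3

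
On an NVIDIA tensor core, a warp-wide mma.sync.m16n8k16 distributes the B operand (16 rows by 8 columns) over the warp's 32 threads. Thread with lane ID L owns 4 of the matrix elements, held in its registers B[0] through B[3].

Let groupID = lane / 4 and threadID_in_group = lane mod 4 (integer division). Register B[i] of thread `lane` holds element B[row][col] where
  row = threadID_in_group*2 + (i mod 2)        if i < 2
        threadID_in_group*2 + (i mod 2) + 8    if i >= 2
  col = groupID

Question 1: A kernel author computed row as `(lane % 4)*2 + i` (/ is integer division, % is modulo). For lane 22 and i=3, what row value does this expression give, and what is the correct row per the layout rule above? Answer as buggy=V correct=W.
`(lane % 4)*2 + i`[22,3]->7
lane 22->22/4=5, 22 mod 4=2
i=3  r:2·2+1+8->13  c:5
row: 7 vs 13

buggy=7 correct=13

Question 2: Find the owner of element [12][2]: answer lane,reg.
10,2

c=2→G=2  r=12→rhi=1,T=2,p=0
L=2*4+2=10  i=1*2+0=2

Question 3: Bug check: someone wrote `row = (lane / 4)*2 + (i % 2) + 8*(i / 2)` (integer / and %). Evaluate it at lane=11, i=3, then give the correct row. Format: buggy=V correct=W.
`(lane / 4)*2 + (i % 2) + 8*(i / 2)`[11,3]⇒13
L=11⇒gr=11>>2=2, th=11&3=3
[3]⇒row 3·2+1+8=15  col gr=2
row: 13 vs 15

buggy=13 correct=15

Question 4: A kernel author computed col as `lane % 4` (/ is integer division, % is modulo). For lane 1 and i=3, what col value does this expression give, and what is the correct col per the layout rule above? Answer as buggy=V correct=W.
`lane % 4`[1,3]⇒1
lane 1: gr=0 (1/4), th=1 (1%4)
i=3: r=1*2+1+8=11, c=gr=0
col: 1 vs 0

buggy=1 correct=0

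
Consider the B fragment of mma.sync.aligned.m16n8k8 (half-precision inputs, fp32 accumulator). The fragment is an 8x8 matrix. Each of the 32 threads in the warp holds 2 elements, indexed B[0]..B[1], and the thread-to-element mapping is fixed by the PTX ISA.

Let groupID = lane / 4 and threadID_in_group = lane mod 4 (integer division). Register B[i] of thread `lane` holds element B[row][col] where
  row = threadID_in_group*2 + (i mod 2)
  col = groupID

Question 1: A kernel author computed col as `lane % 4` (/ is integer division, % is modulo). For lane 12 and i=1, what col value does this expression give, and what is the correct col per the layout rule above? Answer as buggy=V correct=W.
`lane % 4`[12,1]=>0
L=12=>grp=12>>2=3, tig=12&3=0
[1]=>row 0·2+1=1  col grp=3
col: 0 vs 3

buggy=0 correct=3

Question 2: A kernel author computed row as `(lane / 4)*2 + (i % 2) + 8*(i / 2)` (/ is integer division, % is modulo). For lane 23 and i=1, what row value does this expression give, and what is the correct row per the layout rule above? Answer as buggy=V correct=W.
`(lane / 4)*2 + (i % 2) + 8*(i / 2)`[23,1]->11
lane 23: g=5 (23/4), t=3 (23%4)
i=1: r=3*2+1=7, c=g=5
row: 11 vs 7

buggy=11 correct=7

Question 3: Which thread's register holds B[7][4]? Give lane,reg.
c=4⇒gr=4  r=7⇒th=3,odd=1
L=4*4+3=19  i=1=1

19,1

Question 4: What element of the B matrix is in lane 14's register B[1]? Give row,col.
L=14->g=14>>2=3, t=14&3=2
[1]->row 2·2+1=5  col g=3

5,3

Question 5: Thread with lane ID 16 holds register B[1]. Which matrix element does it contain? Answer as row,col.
lane 16: G=4 (16/4), T=0 (16%4)
i=1: r=0*2+1=1, c=G=4

1,4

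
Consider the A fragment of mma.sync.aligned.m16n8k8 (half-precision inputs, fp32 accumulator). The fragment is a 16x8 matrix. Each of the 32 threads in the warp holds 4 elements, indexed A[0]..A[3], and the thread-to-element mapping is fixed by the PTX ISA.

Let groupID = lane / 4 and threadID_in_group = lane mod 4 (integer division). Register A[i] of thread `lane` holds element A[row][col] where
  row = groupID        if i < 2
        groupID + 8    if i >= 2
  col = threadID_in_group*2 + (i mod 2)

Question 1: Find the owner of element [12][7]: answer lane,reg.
19,3

r=12⇒gr=4,Rb=1  c=7⇒th=3,odd=1
L=4*4+3=19  i=1*2+1=3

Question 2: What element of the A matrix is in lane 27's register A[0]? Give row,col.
6,6

27: gid=6,tid=3
[0] (6+0,3*2+0) = (6,6)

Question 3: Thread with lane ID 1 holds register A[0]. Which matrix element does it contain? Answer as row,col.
L=1->g=1>>2=0, t=1&3=1
[0]->row 0+0=0  col 1·2+0=2

0,2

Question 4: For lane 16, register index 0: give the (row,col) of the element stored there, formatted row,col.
16: gid=4,tid=0
[0] (4+0,0*2+0) = (4,0)

4,0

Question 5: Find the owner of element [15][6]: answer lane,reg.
31,2

r=15->g=7,rb=1  c=6->t=3,b0=0
L=7*4+3=31  i=1*2+0=2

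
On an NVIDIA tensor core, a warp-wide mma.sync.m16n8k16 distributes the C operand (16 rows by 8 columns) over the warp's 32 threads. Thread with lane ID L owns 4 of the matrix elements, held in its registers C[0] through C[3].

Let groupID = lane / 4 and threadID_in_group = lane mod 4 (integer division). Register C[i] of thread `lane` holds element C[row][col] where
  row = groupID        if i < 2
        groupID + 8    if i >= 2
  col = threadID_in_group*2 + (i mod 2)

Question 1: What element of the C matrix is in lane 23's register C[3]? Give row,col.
13,7

lane 23->23/4=5, 23 mod 4=3
i=3  r:5+8->13  c:2·3+1->7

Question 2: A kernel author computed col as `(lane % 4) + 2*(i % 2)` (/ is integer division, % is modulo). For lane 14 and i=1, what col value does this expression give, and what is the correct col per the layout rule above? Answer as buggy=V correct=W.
buggy=4 correct=5

`(lane % 4) + 2*(i % 2)`[14,1]->4
14: g=3,t=2
[1] (3+0,2*2+1) = (3,5)
col: 4 vs 5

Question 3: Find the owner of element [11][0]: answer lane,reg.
12,2

r=11⇒gr=3,Rb=1  c=0⇒th=0,odd=0
L=3*4+0=12  i=1*2+0=2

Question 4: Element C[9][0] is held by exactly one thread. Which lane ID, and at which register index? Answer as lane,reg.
4,2

r=9→G=1,rhi=1  c=0→T=0,p=0
L=1*4+0=4  i=1*2+0=2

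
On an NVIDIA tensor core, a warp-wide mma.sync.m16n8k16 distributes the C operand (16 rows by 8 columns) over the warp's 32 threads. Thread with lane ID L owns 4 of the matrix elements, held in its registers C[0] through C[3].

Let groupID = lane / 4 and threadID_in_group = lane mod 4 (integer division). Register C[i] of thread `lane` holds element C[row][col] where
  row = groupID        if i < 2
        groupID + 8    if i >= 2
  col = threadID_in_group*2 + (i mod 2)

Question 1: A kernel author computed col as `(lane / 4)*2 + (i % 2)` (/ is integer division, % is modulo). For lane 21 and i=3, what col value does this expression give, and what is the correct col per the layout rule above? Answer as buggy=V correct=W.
`(lane / 4)*2 + (i % 2)`[21,3]->11
L=21->gid=21>>2=5, tid=21&3=1
[3]->row 5+8=13  col 1·2+1=3
col: 11 vs 3

buggy=11 correct=3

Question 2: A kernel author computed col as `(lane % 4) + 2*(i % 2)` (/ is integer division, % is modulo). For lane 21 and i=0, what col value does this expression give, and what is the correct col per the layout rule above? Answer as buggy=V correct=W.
`(lane % 4) + 2*(i % 2)`[21,0]=>1
lane 21: grp=5 (21/4), tig=1 (21%4)
i=0: r=5+0=5, c=1*2+0=2
col: 1 vs 2

buggy=1 correct=2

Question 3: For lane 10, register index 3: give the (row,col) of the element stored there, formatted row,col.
10,5

lane 10->10/4=2, 10 mod 4=2
i=3  r:2+8->10  c:2·2+1->5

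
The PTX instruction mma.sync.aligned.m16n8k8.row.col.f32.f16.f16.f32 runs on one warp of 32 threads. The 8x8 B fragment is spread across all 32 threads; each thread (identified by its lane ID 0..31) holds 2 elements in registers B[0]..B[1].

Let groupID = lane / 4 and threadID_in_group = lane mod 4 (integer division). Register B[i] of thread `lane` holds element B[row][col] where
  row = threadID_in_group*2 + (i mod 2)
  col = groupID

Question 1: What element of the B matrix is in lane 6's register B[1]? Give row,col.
5,1

L=6⇒gr=6>>2=1, th=6&3=2
[1]⇒row 2·2+1=5  col gr=1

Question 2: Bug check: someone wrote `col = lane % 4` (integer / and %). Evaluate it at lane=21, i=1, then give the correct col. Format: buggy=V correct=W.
buggy=1 correct=5

`lane % 4`[21,1]→1
lane 21→21/4=5, 21 mod 4=1
i=1  r:2·1+1→3  c:5
col: 1 vs 5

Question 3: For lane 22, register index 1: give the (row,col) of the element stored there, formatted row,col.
lane 22->22/4=5, 22 mod 4=2
i=1  r:2·2+1->5  c:5

5,5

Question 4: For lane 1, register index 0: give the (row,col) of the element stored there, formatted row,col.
lane 1->1/4=0, 1 mod 4=1
i=0  r:2·1+0->2  c:0

2,0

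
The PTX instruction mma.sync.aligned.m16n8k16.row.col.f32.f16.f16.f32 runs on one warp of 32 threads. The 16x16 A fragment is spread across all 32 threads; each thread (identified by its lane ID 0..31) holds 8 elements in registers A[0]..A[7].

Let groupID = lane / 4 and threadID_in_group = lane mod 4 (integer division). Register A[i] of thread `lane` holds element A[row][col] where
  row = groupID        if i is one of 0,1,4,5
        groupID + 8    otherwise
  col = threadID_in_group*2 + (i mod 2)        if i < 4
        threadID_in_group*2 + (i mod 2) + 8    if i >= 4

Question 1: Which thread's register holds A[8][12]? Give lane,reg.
2,6

r=8⇒gr=0,Rb=1  c=12⇒Cb=1,th=2,odd=0
L=0*4+2=2  i=1*4+1*2+0=6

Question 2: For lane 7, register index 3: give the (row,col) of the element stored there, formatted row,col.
lane 7: g=1 (7/4), t=3 (7%4)
i=3: r=1+8=9, c=3*2+1+0=7

9,7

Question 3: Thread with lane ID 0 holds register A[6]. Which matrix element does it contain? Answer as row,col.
8,8

0: g=0,t=0
[6] (0+8,0*2+0+8) = (8,8)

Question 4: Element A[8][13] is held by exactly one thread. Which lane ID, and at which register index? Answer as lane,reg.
r=8->g=0,rb=1  c=13->cb=1,t=2,b0=1
L=0*4+2=2  i=1*4+1*2+1=7

2,7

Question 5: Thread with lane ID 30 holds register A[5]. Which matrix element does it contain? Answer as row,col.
L=30->g=30>>2=7, t=30&3=2
[5]->row 7+0=7  col 2·2+1+8=13

7,13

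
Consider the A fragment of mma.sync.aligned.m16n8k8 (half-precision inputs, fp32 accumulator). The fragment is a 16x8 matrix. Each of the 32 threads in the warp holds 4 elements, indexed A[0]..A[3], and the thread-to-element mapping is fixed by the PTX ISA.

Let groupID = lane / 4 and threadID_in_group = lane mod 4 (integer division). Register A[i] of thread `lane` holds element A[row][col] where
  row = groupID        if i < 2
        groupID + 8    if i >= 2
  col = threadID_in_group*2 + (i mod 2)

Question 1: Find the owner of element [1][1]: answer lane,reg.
r:1=>grp=1,rB=0  c:1=>tig=0,lo=1
L=1*4+0=4  i=0*2+1=1

4,1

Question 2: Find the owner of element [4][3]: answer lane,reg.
17,1

r=4→G=4,rhi=0  c=3→T=1,p=1
L=4*4+1=17  i=0*2+1=1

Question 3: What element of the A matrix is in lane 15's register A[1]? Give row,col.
15: gid=3,tid=3
[1] (3+0,3*2+1) = (3,7)

3,7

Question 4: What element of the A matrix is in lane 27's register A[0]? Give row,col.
6,6

27: gr=6,th=3
[0] (6+0,3*2+0) = (6,6)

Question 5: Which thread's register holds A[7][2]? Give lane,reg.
29,0

r: 7->gid=7,r8=0  c: 2->tid=1,i&1=0
L=7*4+1=29  i=0*2+0=0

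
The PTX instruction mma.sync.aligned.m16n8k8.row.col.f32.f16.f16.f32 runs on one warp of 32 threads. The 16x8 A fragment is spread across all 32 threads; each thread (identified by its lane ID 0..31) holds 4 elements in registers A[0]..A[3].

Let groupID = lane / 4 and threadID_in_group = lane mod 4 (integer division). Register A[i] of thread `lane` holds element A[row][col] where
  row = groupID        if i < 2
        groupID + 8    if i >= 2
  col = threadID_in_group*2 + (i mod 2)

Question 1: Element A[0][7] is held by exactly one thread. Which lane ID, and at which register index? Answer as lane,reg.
r=0⇒gr=0,Rb=0  c=7⇒th=3,odd=1
L=0*4+3=3  i=0*2+1=1

3,1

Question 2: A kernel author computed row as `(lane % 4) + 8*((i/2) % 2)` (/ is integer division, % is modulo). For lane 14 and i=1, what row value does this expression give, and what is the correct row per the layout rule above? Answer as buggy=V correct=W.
`(lane % 4) + 8*((i/2) % 2)`[14,1]→2
14: G=3,T=2
[1] (3+0,2*2+1) = (3,5)
row: 2 vs 3

buggy=2 correct=3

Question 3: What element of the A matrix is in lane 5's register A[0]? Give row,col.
1,2

L=5->g=5>>2=1, t=5&3=1
[0]->row 1+0=1  col 1·2+0=2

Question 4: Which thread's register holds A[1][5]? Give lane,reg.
6,1

r=1->g=1,rb=0  c=5->t=2,b0=1
L=1*4+2=6  i=0*2+1=1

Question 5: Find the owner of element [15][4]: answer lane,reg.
30,2

r=15⇒gr=7,Rb=1  c=4⇒th=2,odd=0
L=7*4+2=30  i=1*2+0=2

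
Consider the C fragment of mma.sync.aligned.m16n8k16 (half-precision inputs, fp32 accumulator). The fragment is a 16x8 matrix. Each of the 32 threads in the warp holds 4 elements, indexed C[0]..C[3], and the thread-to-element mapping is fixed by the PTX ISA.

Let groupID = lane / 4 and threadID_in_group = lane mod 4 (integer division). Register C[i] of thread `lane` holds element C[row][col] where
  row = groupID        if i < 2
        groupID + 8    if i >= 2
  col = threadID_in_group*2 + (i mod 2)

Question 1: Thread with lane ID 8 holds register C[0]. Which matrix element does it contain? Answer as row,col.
2,0

8: gid=2,tid=0
[0] (2+0,0*2+0) = (2,0)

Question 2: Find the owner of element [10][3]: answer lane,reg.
r:10=>grp=2,rB=1  c:3=>tig=1,lo=1
L=2*4+1=9  i=1*2+1=3

9,3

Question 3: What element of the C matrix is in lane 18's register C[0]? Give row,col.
lane 18: gid=4 (18/4), tid=2 (18%4)
i=0: r=4+0=4, c=2*2+0=4

4,4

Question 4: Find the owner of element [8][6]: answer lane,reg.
r=8→G=0,rhi=1  c=6→T=3,p=0
L=0*4+3=3  i=1*2+0=2

3,2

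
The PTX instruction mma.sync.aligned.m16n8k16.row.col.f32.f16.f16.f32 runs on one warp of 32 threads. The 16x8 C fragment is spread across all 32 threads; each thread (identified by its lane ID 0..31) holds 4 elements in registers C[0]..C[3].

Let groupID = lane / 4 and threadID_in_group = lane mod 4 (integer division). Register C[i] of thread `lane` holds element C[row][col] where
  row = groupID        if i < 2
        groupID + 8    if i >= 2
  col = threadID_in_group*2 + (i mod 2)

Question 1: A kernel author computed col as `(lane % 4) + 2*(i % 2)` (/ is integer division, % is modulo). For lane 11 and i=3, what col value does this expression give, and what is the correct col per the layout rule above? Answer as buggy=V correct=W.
`(lane % 4) + 2*(i % 2)`[11,3]⇒5
lane 11⇒11/4=2, 11 mod 4=3
i=3  r:2+8⇒10  c:2·3+1⇒7
col: 5 vs 7

buggy=5 correct=7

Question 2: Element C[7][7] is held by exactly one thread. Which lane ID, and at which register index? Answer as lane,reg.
31,1

r=7→G=7,rhi=0  c=7→T=3,p=1
L=7*4+3=31  i=0*2+1=1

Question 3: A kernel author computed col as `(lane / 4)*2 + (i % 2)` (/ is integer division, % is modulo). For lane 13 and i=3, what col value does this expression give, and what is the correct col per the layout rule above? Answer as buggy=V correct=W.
buggy=7 correct=3

`(lane / 4)*2 + (i % 2)`[13,3]->7
13: g=3,t=1
[3] (3+8,1*2+1) = (11,3)
col: 7 vs 3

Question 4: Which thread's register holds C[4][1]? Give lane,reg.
r=4⇒gr=4,Rb=0  c=1⇒th=0,odd=1
L=4*4+0=16  i=0*2+1=1

16,1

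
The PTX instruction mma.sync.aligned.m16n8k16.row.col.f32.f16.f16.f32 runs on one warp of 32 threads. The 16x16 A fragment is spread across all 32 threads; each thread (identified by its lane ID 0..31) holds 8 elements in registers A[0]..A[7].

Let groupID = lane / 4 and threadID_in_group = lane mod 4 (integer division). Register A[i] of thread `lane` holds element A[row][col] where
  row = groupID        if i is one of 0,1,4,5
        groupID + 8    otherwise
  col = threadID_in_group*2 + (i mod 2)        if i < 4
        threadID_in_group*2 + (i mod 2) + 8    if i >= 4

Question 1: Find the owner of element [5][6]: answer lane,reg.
r=5->g=5,rb=0  c=6->cb=0,t=3,b0=0
L=5*4+3=23  i=0*4+0*2+0=0

23,0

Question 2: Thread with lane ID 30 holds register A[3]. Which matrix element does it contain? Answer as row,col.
15,5

lane 30: gid=7 (30/4), tid=2 (30%4)
i=3: r=7+8=15, c=2*2+1+0=5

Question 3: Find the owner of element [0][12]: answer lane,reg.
2,4

r=0→G=0,rhi=0  c=12→chi=1,T=2,p=0
L=0*4+2=2  i=1*4+0*2+0=4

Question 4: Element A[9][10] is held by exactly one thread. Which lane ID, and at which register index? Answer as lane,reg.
r: 9->gid=1,r8=1  c: 10->c8=1,tid=1,i&1=0
L=1*4+1=5  i=1*4+1*2+0=6

5,6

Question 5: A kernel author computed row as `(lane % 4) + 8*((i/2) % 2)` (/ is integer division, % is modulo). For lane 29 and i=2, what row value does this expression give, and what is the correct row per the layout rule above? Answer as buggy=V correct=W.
`(lane % 4) + 8*((i/2) % 2)`[29,2]⇒9
L=29⇒gr=29>>2=7, th=29&3=1
[2]⇒row 7+8=15  col 1·2+0+0=2
row: 9 vs 15

buggy=9 correct=15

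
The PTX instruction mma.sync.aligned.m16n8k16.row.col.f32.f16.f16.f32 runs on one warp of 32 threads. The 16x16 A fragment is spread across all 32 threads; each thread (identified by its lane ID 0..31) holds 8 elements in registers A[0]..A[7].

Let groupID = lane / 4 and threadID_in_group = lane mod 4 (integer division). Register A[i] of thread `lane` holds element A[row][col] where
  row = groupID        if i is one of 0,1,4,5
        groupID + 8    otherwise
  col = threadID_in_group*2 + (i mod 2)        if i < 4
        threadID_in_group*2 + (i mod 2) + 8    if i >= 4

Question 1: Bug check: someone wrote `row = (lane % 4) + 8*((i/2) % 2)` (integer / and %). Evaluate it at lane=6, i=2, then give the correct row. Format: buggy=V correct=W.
buggy=10 correct=9

`(lane % 4) + 8*((i/2) % 2)`[6,2]->10
lane 6: g=1 (6/4), t=2 (6%4)
i=2: r=1+8=9, c=2*2+0+0=4
row: 10 vs 9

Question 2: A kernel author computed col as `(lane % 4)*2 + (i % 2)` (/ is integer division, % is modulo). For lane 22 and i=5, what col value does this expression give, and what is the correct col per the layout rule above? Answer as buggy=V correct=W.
buggy=5 correct=13

`(lane % 4)*2 + (i % 2)`[22,5]->5
lane 22: g=5 (22/4), t=2 (22%4)
i=5: r=5+0=5, c=2*2+1+8=13
col: 5 vs 13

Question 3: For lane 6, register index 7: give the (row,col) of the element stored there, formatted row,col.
9,13

L=6=>grp=6>>2=1, tig=6&3=2
[7]=>row 1+8=9  col 2·2+1+8=13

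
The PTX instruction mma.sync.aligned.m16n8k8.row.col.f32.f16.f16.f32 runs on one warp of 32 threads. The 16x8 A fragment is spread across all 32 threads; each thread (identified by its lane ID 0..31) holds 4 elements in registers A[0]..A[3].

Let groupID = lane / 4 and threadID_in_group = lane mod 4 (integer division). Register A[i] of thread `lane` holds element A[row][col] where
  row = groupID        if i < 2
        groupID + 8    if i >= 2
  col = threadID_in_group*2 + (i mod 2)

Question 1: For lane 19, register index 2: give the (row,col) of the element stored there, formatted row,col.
12,6

lane 19: gid=4 (19/4), tid=3 (19%4)
i=2: r=4+8=12, c=3*2+0=6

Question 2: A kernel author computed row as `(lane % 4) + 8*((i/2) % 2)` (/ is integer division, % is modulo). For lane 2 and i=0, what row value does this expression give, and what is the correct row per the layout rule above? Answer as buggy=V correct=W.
buggy=2 correct=0

`(lane % 4) + 8*((i/2) % 2)`[2,0]→2
2: G=0,T=2
[0] (0+0,2*2+0) = (0,4)
row: 2 vs 0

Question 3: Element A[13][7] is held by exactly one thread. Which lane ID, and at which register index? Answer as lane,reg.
r: 13->gid=5,r8=1  c: 7->tid=3,i&1=1
L=5*4+3=23  i=1*2+1=3

23,3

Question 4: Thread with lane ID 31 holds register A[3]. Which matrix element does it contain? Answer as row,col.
15,7

31: g=7,t=3
[3] (7+8,3*2+1) = (15,7)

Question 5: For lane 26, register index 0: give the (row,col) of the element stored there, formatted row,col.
L=26->gid=26>>2=6, tid=26&3=2
[0]->row 6+0=6  col 2·2+0=4

6,4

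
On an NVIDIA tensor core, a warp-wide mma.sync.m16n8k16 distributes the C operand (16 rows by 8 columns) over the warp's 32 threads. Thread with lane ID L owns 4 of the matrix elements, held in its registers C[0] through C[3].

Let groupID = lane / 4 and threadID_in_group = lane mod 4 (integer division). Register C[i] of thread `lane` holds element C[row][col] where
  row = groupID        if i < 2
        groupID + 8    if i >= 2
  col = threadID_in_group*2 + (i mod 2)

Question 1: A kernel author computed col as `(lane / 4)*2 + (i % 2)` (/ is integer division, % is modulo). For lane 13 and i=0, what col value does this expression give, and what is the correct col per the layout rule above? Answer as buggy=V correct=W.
`(lane / 4)*2 + (i % 2)`[13,0]=>6
lane 13: grp=3 (13/4), tig=1 (13%4)
i=0: r=3+0=3, c=1*2+0=2
col: 6 vs 2

buggy=6 correct=2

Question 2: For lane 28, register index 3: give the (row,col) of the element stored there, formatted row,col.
15,1

28: grp=7,tig=0
[3] (7+8,0*2+1) = (15,1)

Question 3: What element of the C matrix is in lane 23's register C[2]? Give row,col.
lane 23: G=5 (23/4), T=3 (23%4)
i=2: r=5+8=13, c=3*2+0=6

13,6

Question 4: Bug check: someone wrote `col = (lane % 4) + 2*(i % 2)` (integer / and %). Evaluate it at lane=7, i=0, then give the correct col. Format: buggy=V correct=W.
`(lane % 4) + 2*(i % 2)`[7,0]->3
L=7->gid=7>>2=1, tid=7&3=3
[0]->row 1+0=1  col 3·2+0=6
col: 3 vs 6

buggy=3 correct=6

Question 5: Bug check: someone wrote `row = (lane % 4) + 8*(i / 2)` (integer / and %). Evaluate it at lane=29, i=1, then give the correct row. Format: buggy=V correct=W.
buggy=1 correct=7

`(lane % 4) + 8*(i / 2)`[29,1]->1
29: gid=7,tid=1
[1] (7+0,1*2+1) = (7,3)
row: 1 vs 7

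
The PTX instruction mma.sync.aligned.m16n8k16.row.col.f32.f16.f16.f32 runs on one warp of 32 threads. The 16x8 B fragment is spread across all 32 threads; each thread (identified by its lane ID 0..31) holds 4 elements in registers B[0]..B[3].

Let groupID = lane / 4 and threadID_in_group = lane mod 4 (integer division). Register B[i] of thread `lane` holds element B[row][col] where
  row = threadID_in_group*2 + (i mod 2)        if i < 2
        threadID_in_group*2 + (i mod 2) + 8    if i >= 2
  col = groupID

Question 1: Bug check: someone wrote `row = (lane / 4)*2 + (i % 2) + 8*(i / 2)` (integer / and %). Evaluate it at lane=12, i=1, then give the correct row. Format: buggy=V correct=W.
`(lane / 4)*2 + (i % 2) + 8*(i / 2)`[12,1]→7
12: G=3,T=0
[1] (0*2+1+0,3) = (1,3)
row: 7 vs 1

buggy=7 correct=1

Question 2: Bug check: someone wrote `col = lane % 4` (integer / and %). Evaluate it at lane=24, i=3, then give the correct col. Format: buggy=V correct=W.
`lane % 4`[24,3]=>0
lane 24=>24/4=6, 24 mod 4=0
i=3  r:2·0+1+8=>9  c:6
col: 0 vs 6

buggy=0 correct=6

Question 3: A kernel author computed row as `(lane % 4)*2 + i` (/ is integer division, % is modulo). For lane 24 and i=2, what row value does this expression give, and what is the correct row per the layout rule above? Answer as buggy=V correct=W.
buggy=2 correct=8

`(lane % 4)*2 + i`[24,2]->2
lane 24->24/4=6, 24 mod 4=0
i=2  r:2·0+0+8->8  c:6
row: 2 vs 8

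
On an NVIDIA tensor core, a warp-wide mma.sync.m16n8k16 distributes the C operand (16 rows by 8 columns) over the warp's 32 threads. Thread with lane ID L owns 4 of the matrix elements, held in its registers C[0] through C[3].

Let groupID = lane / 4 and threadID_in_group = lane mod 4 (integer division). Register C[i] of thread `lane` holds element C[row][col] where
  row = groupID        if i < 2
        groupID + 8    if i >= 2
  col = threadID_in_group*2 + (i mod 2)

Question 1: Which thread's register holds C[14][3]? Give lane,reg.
25,3

r: 14->gid=6,r8=1  c: 3->tid=1,i&1=1
L=6*4+1=25  i=1*2+1=3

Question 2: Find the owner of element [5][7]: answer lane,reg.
r=5->g=5,rb=0  c=7->t=3,b0=1
L=5*4+3=23  i=0*2+1=1

23,1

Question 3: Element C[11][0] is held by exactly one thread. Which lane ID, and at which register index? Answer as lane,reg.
r: 11->gid=3,r8=1  c: 0->tid=0,i&1=0
L=3*4+0=12  i=1*2+0=2

12,2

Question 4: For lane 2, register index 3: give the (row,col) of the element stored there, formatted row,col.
2: g=0,t=2
[3] (0+8,2*2+1) = (8,5)

8,5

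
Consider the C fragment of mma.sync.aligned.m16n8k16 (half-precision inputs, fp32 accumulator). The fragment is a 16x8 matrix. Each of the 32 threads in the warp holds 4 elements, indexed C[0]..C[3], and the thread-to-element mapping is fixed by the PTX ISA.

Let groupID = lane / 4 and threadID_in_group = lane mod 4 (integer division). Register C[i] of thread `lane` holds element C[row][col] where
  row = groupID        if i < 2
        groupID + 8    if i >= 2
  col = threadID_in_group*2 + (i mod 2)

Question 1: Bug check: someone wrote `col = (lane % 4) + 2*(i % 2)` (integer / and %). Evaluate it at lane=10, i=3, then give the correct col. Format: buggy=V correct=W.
buggy=4 correct=5

`(lane % 4) + 2*(i % 2)`[10,3]->4
lane 10->10/4=2, 10 mod 4=2
i=3  r:2+8->10  c:2·2+1->5
col: 4 vs 5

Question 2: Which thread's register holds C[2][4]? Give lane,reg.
10,0

r=2->g=2,rb=0  c=4->t=2,b0=0
L=2*4+2=10  i=0*2+0=0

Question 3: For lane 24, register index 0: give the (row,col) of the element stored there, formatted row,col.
24: G=6,T=0
[0] (6+0,0*2+0) = (6,0)

6,0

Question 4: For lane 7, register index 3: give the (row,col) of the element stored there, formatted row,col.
9,7

7: grp=1,tig=3
[3] (1+8,3*2+1) = (9,7)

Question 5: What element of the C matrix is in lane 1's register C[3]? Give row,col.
8,3

lane 1=>1/4=0, 1 mod 4=1
i=3  r:0+8=>8  c:2·1+1=>3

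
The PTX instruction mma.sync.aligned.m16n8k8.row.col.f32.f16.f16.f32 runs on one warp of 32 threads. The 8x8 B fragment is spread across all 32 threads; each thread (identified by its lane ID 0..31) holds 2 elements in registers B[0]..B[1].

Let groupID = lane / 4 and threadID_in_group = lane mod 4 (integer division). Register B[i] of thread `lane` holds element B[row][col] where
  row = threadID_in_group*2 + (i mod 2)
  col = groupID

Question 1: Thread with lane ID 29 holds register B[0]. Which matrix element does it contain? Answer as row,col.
2,7

lane 29: G=7 (29/4), T=1 (29%4)
i=0: r=1*2+0=2, c=G=7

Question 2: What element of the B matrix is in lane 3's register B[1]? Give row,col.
3: grp=0,tig=3
[1] (3*2+1,0) = (7,0)

7,0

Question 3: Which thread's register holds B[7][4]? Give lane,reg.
19,1

c: 4->gid=4  r: 7->tid=3,i&1=1
L=4*4+3=19  i=1=1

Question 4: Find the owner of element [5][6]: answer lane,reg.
c:6=>grp=6  r:5=>tig=2,lo=1
L=6*4+2=26  i=1=1

26,1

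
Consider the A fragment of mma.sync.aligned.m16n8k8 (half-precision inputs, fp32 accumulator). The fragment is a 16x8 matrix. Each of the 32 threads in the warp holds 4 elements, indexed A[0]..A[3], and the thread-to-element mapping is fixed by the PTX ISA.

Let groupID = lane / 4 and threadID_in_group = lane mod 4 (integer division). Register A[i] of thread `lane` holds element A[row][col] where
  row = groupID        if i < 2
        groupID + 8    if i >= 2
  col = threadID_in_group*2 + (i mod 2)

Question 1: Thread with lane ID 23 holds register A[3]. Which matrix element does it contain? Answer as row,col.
13,7

lane 23: gid=5 (23/4), tid=3 (23%4)
i=3: r=5+8=13, c=3*2+1=7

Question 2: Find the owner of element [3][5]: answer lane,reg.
r=3⇒gr=3,Rb=0  c=5⇒th=2,odd=1
L=3*4+2=14  i=0*2+1=1

14,1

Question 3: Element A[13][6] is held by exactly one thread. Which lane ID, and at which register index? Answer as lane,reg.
23,2

r: 13->gid=5,r8=1  c: 6->tid=3,i&1=0
L=5*4+3=23  i=1*2+0=2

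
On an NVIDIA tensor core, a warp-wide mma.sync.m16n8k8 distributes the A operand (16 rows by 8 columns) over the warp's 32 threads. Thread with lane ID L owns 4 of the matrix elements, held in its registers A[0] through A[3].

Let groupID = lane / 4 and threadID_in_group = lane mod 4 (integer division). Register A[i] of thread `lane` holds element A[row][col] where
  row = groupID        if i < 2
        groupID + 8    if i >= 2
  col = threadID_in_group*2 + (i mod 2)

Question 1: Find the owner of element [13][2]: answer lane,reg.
21,2

r=13⇒gr=5,Rb=1  c=2⇒th=1,odd=0
L=5*4+1=21  i=1*2+0=2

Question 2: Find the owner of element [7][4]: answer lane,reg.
30,0

r: 7->gid=7,r8=0  c: 4->tid=2,i&1=0
L=7*4+2=30  i=0*2+0=0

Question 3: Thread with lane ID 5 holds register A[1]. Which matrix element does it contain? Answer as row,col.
lane 5: g=1 (5/4), t=1 (5%4)
i=1: r=1+0=1, c=1*2+1=3

1,3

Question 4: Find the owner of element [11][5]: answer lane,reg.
r=11⇒gr=3,Rb=1  c=5⇒th=2,odd=1
L=3*4+2=14  i=1*2+1=3

14,3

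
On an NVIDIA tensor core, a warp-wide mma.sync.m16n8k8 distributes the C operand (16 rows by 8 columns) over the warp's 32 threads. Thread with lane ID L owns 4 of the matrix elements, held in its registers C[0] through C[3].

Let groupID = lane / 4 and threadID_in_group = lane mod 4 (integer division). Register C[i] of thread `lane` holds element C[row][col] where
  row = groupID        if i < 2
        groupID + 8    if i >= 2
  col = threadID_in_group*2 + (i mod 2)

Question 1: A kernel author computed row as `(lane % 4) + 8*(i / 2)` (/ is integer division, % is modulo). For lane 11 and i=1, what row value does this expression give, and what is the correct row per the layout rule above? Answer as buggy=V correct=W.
`(lane % 4) + 8*(i / 2)`[11,1]->3
11: gid=2,tid=3
[1] (2+0,3*2+1) = (2,7)
row: 3 vs 2

buggy=3 correct=2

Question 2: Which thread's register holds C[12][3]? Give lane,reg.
r:12=>grp=4,rB=1  c:3=>tig=1,lo=1
L=4*4+1=17  i=1*2+1=3

17,3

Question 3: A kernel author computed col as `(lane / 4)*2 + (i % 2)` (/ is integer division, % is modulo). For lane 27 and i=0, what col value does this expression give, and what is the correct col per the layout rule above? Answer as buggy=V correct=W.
`(lane / 4)*2 + (i % 2)`[27,0]->12
L=27->gid=27>>2=6, tid=27&3=3
[0]->row 6+0=6  col 3·2+0=6
col: 12 vs 6

buggy=12 correct=6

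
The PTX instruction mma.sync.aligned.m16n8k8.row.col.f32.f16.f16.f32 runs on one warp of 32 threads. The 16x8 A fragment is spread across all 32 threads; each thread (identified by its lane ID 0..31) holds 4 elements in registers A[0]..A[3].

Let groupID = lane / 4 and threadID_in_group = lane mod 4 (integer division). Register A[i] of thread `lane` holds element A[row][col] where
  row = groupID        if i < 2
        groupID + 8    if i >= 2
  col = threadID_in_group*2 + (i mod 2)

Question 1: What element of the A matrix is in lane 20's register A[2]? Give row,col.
20: gid=5,tid=0
[2] (5+8,0*2+0) = (13,0)

13,0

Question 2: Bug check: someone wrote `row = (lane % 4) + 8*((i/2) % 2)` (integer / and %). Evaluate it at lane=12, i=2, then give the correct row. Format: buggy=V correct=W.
buggy=8 correct=11

`(lane % 4) + 8*((i/2) % 2)`[12,2]→8
lane 12: G=3 (12/4), T=0 (12%4)
i=2: r=3+8=11, c=0*2+0=0
row: 8 vs 11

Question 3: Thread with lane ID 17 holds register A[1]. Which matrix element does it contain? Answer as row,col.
4,3

lane 17->17/4=4, 17 mod 4=1
i=1  r:4+0->4  c:2·1+1->3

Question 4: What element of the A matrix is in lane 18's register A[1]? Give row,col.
4,5

18: gr=4,th=2
[1] (4+0,2*2+1) = (4,5)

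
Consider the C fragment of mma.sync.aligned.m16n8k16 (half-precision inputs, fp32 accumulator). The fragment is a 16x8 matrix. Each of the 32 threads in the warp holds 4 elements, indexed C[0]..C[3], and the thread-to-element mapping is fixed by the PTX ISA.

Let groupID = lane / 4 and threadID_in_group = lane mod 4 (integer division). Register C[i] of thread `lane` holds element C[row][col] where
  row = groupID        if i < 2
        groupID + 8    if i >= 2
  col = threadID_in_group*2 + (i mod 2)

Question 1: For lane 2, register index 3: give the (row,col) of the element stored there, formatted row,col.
L=2→G=2>>2=0, T=2&3=2
[3]→row 0+8=8  col 2·2+1=5

8,5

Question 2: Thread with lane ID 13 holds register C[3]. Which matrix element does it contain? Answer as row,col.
lane 13->13/4=3, 13 mod 4=1
i=3  r:3+8->11  c:2·1+1->3

11,3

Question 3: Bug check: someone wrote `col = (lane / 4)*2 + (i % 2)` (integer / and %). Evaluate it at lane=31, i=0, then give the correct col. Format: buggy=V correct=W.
`(lane / 4)*2 + (i % 2)`[31,0]->14
L=31->gid=31>>2=7, tid=31&3=3
[0]->row 7+0=7  col 3·2+0=6
col: 14 vs 6

buggy=14 correct=6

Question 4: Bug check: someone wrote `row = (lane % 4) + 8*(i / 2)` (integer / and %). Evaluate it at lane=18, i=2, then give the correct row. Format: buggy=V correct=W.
buggy=10 correct=12

`(lane % 4) + 8*(i / 2)`[18,2]=>10
lane 18=>18/4=4, 18 mod 4=2
i=2  r:4+8=>12  c:2·2+0=>4
row: 10 vs 12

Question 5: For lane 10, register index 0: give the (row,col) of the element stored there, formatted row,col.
L=10→G=10>>2=2, T=10&3=2
[0]→row 2+0=2  col 2·2+0=4

2,4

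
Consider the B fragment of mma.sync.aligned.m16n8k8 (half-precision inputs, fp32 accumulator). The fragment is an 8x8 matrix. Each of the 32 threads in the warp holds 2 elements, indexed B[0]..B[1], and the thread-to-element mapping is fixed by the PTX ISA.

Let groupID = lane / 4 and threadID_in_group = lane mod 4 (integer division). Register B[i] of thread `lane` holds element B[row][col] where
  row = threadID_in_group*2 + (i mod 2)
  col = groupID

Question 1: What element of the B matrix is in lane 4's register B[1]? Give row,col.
1,1

lane 4: gid=1 (4/4), tid=0 (4%4)
i=1: r=0*2+1=1, c=gid=1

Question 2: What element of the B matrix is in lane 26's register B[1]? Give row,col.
lane 26: gid=6 (26/4), tid=2 (26%4)
i=1: r=2*2+1=5, c=gid=6

5,6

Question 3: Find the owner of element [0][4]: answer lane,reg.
16,0

c: 4->gid=4  r: 0->tid=0,i&1=0
L=4*4+0=16  i=0=0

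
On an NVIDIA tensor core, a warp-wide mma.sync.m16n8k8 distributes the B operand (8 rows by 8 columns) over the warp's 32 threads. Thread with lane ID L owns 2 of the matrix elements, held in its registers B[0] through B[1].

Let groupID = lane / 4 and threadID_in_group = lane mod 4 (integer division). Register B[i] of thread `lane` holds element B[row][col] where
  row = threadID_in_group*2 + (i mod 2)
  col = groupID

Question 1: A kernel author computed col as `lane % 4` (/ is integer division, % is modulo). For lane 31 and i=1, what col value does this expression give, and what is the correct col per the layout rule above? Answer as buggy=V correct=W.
buggy=3 correct=7

`lane % 4`[31,1]⇒3
lane 31⇒31/4=7, 31 mod 4=3
i=1  r:2·3+1⇒7  c:7
col: 3 vs 7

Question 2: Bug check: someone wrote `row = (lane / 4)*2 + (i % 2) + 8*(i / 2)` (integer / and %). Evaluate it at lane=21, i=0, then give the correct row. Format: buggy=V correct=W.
buggy=10 correct=2

`(lane / 4)*2 + (i % 2) + 8*(i / 2)`[21,0]→10
L=21→G=21>>2=5, T=21&3=1
[0]→row 1·2+0=2  col G=5
row: 10 vs 2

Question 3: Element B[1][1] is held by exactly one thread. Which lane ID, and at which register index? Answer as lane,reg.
c=1⇒gr=1  r=1⇒th=0,odd=1
L=1*4+0=4  i=1=1

4,1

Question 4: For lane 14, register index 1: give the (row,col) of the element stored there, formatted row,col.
5,3

L=14=>grp=14>>2=3, tig=14&3=2
[1]=>row 2·2+1=5  col grp=3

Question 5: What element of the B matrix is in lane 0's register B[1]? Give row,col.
1,0

lane 0: grp=0 (0/4), tig=0 (0%4)
i=1: r=0*2+1=1, c=grp=0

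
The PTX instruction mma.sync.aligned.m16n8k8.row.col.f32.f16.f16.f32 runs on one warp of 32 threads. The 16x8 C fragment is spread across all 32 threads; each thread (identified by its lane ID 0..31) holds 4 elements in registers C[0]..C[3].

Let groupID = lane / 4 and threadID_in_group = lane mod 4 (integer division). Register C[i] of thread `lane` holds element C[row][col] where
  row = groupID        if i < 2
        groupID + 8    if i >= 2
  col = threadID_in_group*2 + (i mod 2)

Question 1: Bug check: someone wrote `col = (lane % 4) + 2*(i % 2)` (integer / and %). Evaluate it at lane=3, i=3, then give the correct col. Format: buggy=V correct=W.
`(lane % 4) + 2*(i % 2)`[3,3]->5
lane 3->3/4=0, 3 mod 4=3
i=3  r:0+8->8  c:2·3+1->7
col: 5 vs 7

buggy=5 correct=7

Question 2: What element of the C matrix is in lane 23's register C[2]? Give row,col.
lane 23->23/4=5, 23 mod 4=3
i=2  r:5+8->13  c:2·3+0->6

13,6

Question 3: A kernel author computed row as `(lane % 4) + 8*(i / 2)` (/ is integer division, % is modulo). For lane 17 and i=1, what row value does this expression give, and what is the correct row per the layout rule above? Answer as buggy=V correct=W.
`(lane % 4) + 8*(i / 2)`[17,1]->1
lane 17: g=4 (17/4), t=1 (17%4)
i=1: r=4+0=4, c=1*2+1=3
row: 1 vs 4

buggy=1 correct=4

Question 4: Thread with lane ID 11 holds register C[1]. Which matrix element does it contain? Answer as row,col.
11: g=2,t=3
[1] (2+0,3*2+1) = (2,7)

2,7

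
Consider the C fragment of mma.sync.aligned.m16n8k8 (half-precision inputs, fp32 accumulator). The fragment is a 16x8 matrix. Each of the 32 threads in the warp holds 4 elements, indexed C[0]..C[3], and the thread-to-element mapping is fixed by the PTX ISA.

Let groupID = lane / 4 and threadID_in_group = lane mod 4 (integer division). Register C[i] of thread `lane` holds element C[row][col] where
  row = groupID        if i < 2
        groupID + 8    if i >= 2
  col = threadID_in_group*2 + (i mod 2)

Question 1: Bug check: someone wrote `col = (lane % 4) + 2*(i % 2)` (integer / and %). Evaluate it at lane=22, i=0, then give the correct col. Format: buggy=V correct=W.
`(lane % 4) + 2*(i % 2)`[22,0]->2
L=22->gid=22>>2=5, tid=22&3=2
[0]->row 5+0=5  col 2·2+0=4
col: 2 vs 4

buggy=2 correct=4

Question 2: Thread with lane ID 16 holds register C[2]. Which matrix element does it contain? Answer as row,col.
16: G=4,T=0
[2] (4+8,0*2+0) = (12,0)

12,0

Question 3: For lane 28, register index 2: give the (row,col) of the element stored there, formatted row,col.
lane 28: g=7 (28/4), t=0 (28%4)
i=2: r=7+8=15, c=0*2+0=0

15,0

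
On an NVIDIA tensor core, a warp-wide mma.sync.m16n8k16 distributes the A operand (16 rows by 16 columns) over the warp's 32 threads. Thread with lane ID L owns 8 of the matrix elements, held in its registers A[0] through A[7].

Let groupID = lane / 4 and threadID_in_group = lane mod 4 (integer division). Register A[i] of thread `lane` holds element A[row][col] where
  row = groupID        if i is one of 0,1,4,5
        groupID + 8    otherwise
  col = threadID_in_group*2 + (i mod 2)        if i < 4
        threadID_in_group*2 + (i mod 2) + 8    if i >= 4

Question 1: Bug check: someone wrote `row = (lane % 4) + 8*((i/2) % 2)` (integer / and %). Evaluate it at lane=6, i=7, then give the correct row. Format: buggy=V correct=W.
buggy=10 correct=9

`(lane % 4) + 8*((i/2) % 2)`[6,7]=>10
lane 6=>6/4=1, 6 mod 4=2
i=7  r:1+8=>9  c:2·2+1+8=>13
row: 10 vs 9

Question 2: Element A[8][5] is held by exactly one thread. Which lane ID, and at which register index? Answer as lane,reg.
2,3

r=8→G=0,rhi=1  c=5→chi=0,T=2,p=1
L=0*4+2=2  i=0*4+1*2+1=3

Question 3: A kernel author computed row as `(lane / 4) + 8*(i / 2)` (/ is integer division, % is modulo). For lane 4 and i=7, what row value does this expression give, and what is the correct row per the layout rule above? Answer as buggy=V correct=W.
`(lane / 4) + 8*(i / 2)`[4,7]→25
lane 4: G=1 (4/4), T=0 (4%4)
i=7: r=1+8=9, c=0*2+1+8=9
row: 25 vs 9

buggy=25 correct=9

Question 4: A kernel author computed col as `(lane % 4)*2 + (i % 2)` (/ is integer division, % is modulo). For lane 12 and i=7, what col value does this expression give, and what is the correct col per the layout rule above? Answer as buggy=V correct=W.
`(lane % 4)*2 + (i % 2)`[12,7]->1
lane 12->12/4=3, 12 mod 4=0
i=7  r:3+8->11  c:2·0+1+8->9
col: 1 vs 9

buggy=1 correct=9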